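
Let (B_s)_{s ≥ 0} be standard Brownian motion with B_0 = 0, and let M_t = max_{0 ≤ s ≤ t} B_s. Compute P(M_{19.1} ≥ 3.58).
P(M_{19.1} ≥ 3.58) = 2·P(B_{19.1} ≥ 3.58) = 2(1 − Φ(3.58/√19.1)) ≈ 0.4127

By the reflection principle for Brownian motion, P(M_t ≥ a) = 2 · P(B_t ≥ a) for a ≥ 0. Since B_t ~ N(0, t), P(B_t ≥ 3.58) = 1 − Φ(3.58/√t) = 1 − Φ(3.58/√19.1) = 1 − Φ(0.8192). So
  P(M_{19.1} ≥ 3.58) = 2(1 − Φ(0.8192)) ≈ 0.4127.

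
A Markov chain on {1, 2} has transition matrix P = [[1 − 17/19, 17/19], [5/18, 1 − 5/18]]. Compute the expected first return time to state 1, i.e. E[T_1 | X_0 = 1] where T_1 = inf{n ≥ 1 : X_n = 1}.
E[T_1 | X_0 = 1] = 1/π_1 = 401/95

For an irreducible recurrent Markov chain with stationary distribution π, E[T_i | X_0 = i] = 1/π_i (Kac's formula). Here π_1 = (5/18)/(17/19 + 5/18) = (5/18)/(401/342) = 95/401, so E[T_1 | X_0 = 1] = 1/π_1 = (17/19 + 5/18)/(5/18) = (401/342)/(5/18) = 401/95.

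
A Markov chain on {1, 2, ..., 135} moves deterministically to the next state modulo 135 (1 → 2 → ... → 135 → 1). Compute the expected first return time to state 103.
E[T_103 | X_0 = 103] = 135

The chain cycles deterministically, so starting at state 103 it returns in exactly 135 steps. Equivalently, the stationary distribution is uniform π_j = 1/135 for every state j, so by Kac's formula E[T_103] = 1/π_103 = 135.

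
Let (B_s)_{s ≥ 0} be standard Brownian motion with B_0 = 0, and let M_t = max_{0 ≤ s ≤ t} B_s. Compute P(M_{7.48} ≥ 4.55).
P(M_{7.48} ≥ 4.55) = 2·P(B_{7.48} ≥ 4.55) = 2(1 − Φ(4.55/√7.48)) ≈ 0.0962

By the reflection principle for Brownian motion, P(M_t ≥ a) = 2 · P(B_t ≥ a) for a ≥ 0. Since B_t ~ N(0, t), P(B_t ≥ 4.55) = 1 − Φ(4.55/√t) = 1 − Φ(4.55/√7.48) = 1 − Φ(1.6636). So
  P(M_{7.48} ≥ 4.55) = 2(1 − Φ(1.6636)) ≈ 0.0962.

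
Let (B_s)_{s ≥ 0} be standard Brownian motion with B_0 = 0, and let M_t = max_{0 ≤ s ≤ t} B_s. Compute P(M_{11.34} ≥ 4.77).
P(M_{11.34} ≥ 4.77) = 2·P(B_{11.34} ≥ 4.77) = 2(1 − Φ(4.77/√11.34)) ≈ 0.1566

By the reflection principle for Brownian motion, P(M_t ≥ a) = 2 · P(B_t ≥ a) for a ≥ 0. Since B_t ~ N(0, t), P(B_t ≥ 4.77) = 1 − Φ(4.77/√t) = 1 − Φ(4.77/√11.34) = 1 − Φ(1.4165). So
  P(M_{11.34} ≥ 4.77) = 2(1 − Φ(1.4165)) ≈ 0.1566.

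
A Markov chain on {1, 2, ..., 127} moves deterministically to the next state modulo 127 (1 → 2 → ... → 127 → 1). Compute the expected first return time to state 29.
E[T_29 | X_0 = 29] = 127

The chain cycles deterministically, so starting at state 29 it returns in exactly 127 steps. Equivalently, the stationary distribution is uniform π_j = 1/127 for every state j, so by Kac's formula E[T_29] = 1/π_29 = 127.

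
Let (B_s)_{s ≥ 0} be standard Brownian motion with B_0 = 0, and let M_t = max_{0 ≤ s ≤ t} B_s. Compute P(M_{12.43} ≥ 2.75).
P(M_{12.43} ≥ 2.75) = 2·P(B_{12.43} ≥ 2.75) = 2(1 − Φ(2.75/√12.43)) ≈ 0.4354

By the reflection principle for Brownian motion, P(M_t ≥ a) = 2 · P(B_t ≥ a) for a ≥ 0. Since B_t ~ N(0, t), P(B_t ≥ 2.75) = 1 − Φ(2.75/√t) = 1 − Φ(2.75/√12.43) = 1 − Φ(0.7800). So
  P(M_{12.43} ≥ 2.75) = 2(1 − Φ(0.7800)) ≈ 0.4354.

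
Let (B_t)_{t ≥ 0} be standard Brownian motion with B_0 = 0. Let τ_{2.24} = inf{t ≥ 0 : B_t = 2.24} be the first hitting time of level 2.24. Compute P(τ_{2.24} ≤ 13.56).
P(τ_{2.24} ≤ 13.56) = 2(1 − Φ(2.24/√13.56)) = 2(1 − Φ(0.6083)) ≈ 0.5430

By the reflection principle for standard BM, P(τ_b ≤ t) = 2 · P(B_t ≥ b). Since B_t ~ N(0, t), P(B_t ≥ 2.24) = 1 − Φ(2.24/√t) = 1 − Φ(2.24/√13.56) = 1 − Φ(0.6083) ≈ 0.27149. Doubling: P(τ_{2.24} ≤ 13.56) ≈ 2 · 0.27149 = 0.54298 ≈ 0.5430.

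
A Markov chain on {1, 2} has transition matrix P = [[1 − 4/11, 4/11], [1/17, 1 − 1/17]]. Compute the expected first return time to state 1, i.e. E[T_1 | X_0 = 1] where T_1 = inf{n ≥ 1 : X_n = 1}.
E[T_1 | X_0 = 1] = 1/π_1 = 79/11

For an irreducible recurrent Markov chain with stationary distribution π, E[T_i | X_0 = i] = 1/π_i (Kac's formula). Here π_1 = (1/17)/(4/11 + 1/17) = (1/17)/(79/187) = 11/79, so E[T_1 | X_0 = 1] = 1/π_1 = (4/11 + 1/17)/(1/17) = (79/187)/(1/17) = 79/11.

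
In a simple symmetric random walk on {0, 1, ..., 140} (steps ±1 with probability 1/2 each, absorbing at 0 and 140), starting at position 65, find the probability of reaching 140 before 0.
P(hit 140 before 0) = 65/140 = 13/28

Let u_k = P(hit 140 before 0 | start at k). Then u_0 = 0, u_140 = 1, and u_k = u_{k-1}/2 + u_{k+1}/2 for 1 ≤ k ≤ 139. This harmonic recurrence is solved by u_k = k/140, giving u_65 = 65/140 = 13/28.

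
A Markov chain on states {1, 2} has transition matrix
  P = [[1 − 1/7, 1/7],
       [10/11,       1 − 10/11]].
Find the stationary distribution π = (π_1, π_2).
π_1 = 70/81, π_2 = 11/81

Solve πP = π with π_1 + π_2 = 1. From πP = π: π_1 · (1 − 1/7) + π_2 · 10/11 = π_1 ⇒ π_2 · 10/11 = π_1 · 1/7 ⇒ π_2/π_1 = (1/7)/(10/11) = 11/70. Together with π_1 + π_2 = 1:
  π_1 = (10/11)/(1/7 + 10/11) = (10/11)/(81/77) = 70/81,
  π_2 = (1/7)/(1/7 + 10/11) = (1/7)/(81/77) = 11/81.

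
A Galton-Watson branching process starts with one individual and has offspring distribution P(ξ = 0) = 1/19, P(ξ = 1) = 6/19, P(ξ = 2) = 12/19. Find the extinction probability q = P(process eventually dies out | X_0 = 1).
q = 1/12

The pgf is f(s) = 1/19 + 6/19·s + 12/19·s². The extinction probability q is the smallest fixed point of f in [0, 1]. Setting s = f(s):
  12/19·s² + (6/19 − 1)·s + 1/19 = 0
  12/19·s² − (1/19 + 12/19)·s + 1/19 = 0
which factors as (s − 1)·(12/19·s − 1/19) = 0, giving roots s = 1 and s = (1/19)/(12/19) = 1/12.
Mean offspring μ = 6/19 + 2·12/19 = 30/19 > 1 (supercritical), so q < 1. The extinction probability is the smaller root: q = (1/19)/(12/19) = 1/12.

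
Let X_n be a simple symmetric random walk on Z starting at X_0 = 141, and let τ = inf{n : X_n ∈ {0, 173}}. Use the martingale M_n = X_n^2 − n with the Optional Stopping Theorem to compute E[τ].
E[τ] = 4512

M_n = X_n^2 − n is a martingale (since E[X_{n+1}^2 | F_n] = X_n^2 + 1). By OST (τ has finite mean in a bounded region), E[M_τ] = E[M_0] = X_0^2 − 0 = 141^2 = 19881. Also E[M_τ] = E[X_τ^2] − E[τ]. The walk exits at 0 or 173, with P(hit 173 first) = 141/173, so E[X_τ^2] = 173^2 · 141/173 + 0 = 24393. Thus E[τ] = E[X_τ^2] − E[M_τ] = 24393 − 19881 = 4512 = 141(173 − 141) = 4512.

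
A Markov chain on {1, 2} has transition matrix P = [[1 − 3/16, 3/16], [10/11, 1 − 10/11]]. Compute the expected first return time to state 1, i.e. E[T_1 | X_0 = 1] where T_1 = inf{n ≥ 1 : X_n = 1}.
E[T_1 | X_0 = 1] = 1/π_1 = 193/160

For an irreducible recurrent Markov chain with stationary distribution π, E[T_i | X_0 = i] = 1/π_i (Kac's formula). Here π_1 = (10/11)/(3/16 + 10/11) = (10/11)/(193/176) = 160/193, so E[T_1 | X_0 = 1] = 1/π_1 = (3/16 + 10/11)/(10/11) = (193/176)/(10/11) = 193/160.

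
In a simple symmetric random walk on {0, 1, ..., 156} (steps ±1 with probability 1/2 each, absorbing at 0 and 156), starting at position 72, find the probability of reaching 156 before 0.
P(hit 156 before 0) = 72/156 = 6/13

Let u_k = P(hit 156 before 0 | start at k). Then u_0 = 0, u_156 = 1, and u_k = u_{k-1}/2 + u_{k+1}/2 for 1 ≤ k ≤ 155. This harmonic recurrence is solved by u_k = k/156, giving u_72 = 72/156 = 6/13.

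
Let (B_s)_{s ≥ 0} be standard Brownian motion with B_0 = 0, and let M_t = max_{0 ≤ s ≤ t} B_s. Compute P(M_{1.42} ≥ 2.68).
P(M_{1.42} ≥ 2.68) = 2·P(B_{1.42} ≥ 2.68) = 2(1 − Φ(2.68/√1.42)) ≈ 0.0245

By the reflection principle for Brownian motion, P(M_t ≥ a) = 2 · P(B_t ≥ a) for a ≥ 0. Since B_t ~ N(0, t), P(B_t ≥ 2.68) = 1 − Φ(2.68/√t) = 1 − Φ(2.68/√1.42) = 1 − Φ(2.2490). So
  P(M_{1.42} ≥ 2.68) = 2(1 − Φ(2.2490)) ≈ 0.0245.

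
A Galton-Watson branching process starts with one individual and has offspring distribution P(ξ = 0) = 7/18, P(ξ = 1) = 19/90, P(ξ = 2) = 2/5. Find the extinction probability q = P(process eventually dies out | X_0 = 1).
q = 35/36

The pgf is f(s) = 7/18 + 19/90·s + 2/5·s². The extinction probability q is the smallest fixed point of f in [0, 1]. Setting s = f(s):
  2/5·s² + (19/90 − 1)·s + 7/18 = 0
  2/5·s² − (7/18 + 2/5)·s + 7/18 = 0
which factors as (s − 1)·(2/5·s − 7/18) = 0, giving roots s = 1 and s = (7/18)/(2/5) = 35/36.
Mean offspring μ = 19/90 + 2·2/5 = 91/90 > 1 (supercritical), so q < 1. The extinction probability is the smaller root: q = (7/18)/(2/5) = 35/36.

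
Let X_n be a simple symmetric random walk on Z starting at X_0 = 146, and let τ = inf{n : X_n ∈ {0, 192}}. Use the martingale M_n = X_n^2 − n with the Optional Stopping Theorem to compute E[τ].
E[τ] = 6716

M_n = X_n^2 − n is a martingale (since E[X_{n+1}^2 | F_n] = X_n^2 + 1). By OST (τ has finite mean in a bounded region), E[M_τ] = E[M_0] = X_0^2 − 0 = 146^2 = 21316. Also E[M_τ] = E[X_τ^2] − E[τ]. The walk exits at 0 or 192, with P(hit 192 first) = 146/192, so E[X_τ^2] = 192^2 · 146/192 + 0 = 28032. Thus E[τ] = E[X_τ^2] − E[M_τ] = 28032 − 21316 = 6716 = 146(192 − 146) = 6716.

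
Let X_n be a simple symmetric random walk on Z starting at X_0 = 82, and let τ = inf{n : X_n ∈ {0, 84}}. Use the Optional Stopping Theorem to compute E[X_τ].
E[X_τ] = 82

X_n is a martingale and τ is a bounded-mean stopping time (indeed τ is finite a.s. with bounded expectation since the walk is in a bounded region). By the OST, E[X_τ] = E[X_0] = 82. Equivalently: E[X_τ] = 84 · P(hit 84 first) + 0 · P(hit 0 first) = 84 · (82/84) = 82.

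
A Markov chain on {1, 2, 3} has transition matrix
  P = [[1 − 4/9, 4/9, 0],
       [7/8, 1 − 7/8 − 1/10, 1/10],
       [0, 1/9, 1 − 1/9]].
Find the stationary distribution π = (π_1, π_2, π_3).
π = (315/619, 160/619, 144/619)

This is a birth-death chain on three states, which satisfies detailed balance: π_1 · P_{12} = π_2 · P_{21} and π_2 · P_{23} = π_3 · P_{32}.
From π_1 · 4/9 = π_2 · 7/8: π_2/π_1 = (4/9)/(7/8) = 32/63.
From π_2 · 1/10 = π_3 · 1/9: π_3/π_2 = (1/10)/(1/9) = 9/10.
Take π_1 proportional to 1; then unnormalized π = (1, 32/63, 16/35). Normalize by dividing by the sum 619/315:
  π = (315/619, 160/619, 144/619).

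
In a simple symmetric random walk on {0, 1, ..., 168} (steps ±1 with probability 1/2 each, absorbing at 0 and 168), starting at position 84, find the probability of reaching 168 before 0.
P(hit 168 before 0) = 84/168 = 1/2

Let u_k = P(hit 168 before 0 | start at k). Then u_0 = 0, u_168 = 1, and u_k = u_{k-1}/2 + u_{k+1}/2 for 1 ≤ k ≤ 167. This harmonic recurrence is solved by u_k = k/168, giving u_84 = 84/168 = 1/2.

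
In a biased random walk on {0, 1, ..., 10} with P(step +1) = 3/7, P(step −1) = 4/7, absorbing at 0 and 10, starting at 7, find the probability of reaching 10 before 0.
P(hit 10 before 0) = (1 − (4/3)^7) / (1 − (4/3)^10) = 383319/989527

Let u_k denote P(reach 10 before 0 | start at k). Boundary: u_0 = 0, u_10 = 1. Recurrence: u_k = 3/7·u_{k+1} + 4/7·u_{k-1} for 1 ≤ k ≤ 9. Try u_k = A + B·r^k with r = q/p = (4/7)/(3/7) = 4/3. Substitution satisfies the recurrence; boundary conditions give:
  u_k = (1 − r^k) / (1 − r^N) = (1 − (4/3)^7) / (1 − (4/3)^10) = 383319/989527.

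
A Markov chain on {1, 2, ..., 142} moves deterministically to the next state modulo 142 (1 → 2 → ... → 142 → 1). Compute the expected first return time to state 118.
E[T_118 | X_0 = 118] = 142

The chain cycles deterministically, so starting at state 118 it returns in exactly 142 steps. Equivalently, the stationary distribution is uniform π_j = 1/142 for every state j, so by Kac's formula E[T_118] = 1/π_118 = 142.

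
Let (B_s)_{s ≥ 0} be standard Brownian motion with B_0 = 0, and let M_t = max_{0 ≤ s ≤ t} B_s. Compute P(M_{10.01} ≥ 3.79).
P(M_{10.01} ≥ 3.79) = 2·P(B_{10.01} ≥ 3.79) = 2(1 − Φ(3.79/√10.01)) ≈ 0.2310

By the reflection principle for Brownian motion, P(M_t ≥ a) = 2 · P(B_t ≥ a) for a ≥ 0. Since B_t ~ N(0, t), P(B_t ≥ 3.79) = 1 − Φ(3.79/√t) = 1 − Φ(3.79/√10.01) = 1 − Φ(1.1979). So
  P(M_{10.01} ≥ 3.79) = 2(1 − Φ(1.1979)) ≈ 0.2310.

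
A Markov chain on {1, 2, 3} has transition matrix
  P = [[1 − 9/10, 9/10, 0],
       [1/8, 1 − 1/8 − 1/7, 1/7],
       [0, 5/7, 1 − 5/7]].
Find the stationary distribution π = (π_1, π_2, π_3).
π = (25/241, 180/241, 36/241)

This is a birth-death chain on three states, which satisfies detailed balance: π_1 · P_{12} = π_2 · P_{21} and π_2 · P_{23} = π_3 · P_{32}.
From π_1 · 9/10 = π_2 · 1/8: π_2/π_1 = (9/10)/(1/8) = 36/5.
From π_2 · 1/7 = π_3 · 5/7: π_3/π_2 = (1/7)/(5/7) = 1/5.
Take π_1 proportional to 1; then unnormalized π = (1, 36/5, 36/25). Normalize by dividing by the sum 241/25:
  π = (25/241, 180/241, 36/241).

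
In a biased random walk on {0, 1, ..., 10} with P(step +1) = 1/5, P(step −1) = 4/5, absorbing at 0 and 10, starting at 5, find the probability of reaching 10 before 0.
P(hit 10 before 0) = (1 − (4)^5) / (1 − (4)^10) = 1/1025

Let u_k denote P(reach 10 before 0 | start at k). Boundary: u_0 = 0, u_10 = 1. Recurrence: u_k = 1/5·u_{k+1} + 4/5·u_{k-1} for 1 ≤ k ≤ 9. Try u_k = A + B·r^k with r = q/p = (4/5)/(1/5) = 4. Substitution satisfies the recurrence; boundary conditions give:
  u_k = (1 − r^k) / (1 − r^N) = (1 − (4)^5) / (1 − (4)^10) = 1/1025.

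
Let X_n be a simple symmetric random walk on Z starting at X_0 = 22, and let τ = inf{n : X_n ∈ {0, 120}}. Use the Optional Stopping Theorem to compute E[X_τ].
E[X_τ] = 22

X_n is a martingale and τ is a bounded-mean stopping time (indeed τ is finite a.s. with bounded expectation since the walk is in a bounded region). By the OST, E[X_τ] = E[X_0] = 22. Equivalently: E[X_τ] = 120 · P(hit 120 first) + 0 · P(hit 0 first) = 120 · (22/120) = 22.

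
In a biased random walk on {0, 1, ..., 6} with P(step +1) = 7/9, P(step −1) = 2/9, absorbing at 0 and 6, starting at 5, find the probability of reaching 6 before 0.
P(hit 6 before 0) = (1 − (2/7)^5) / (1 − (2/7)^6) = 23485/23517

Let u_k denote P(reach 6 before 0 | start at k). Boundary: u_0 = 0, u_6 = 1. Recurrence: u_k = 7/9·u_{k+1} + 2/9·u_{k-1} for 1 ≤ k ≤ 5. Try u_k = A + B·r^k with r = q/p = (2/9)/(7/9) = 2/7. Substitution satisfies the recurrence; boundary conditions give:
  u_k = (1 − r^k) / (1 − r^N) = (1 − (2/7)^5) / (1 − (2/7)^6) = 23485/23517.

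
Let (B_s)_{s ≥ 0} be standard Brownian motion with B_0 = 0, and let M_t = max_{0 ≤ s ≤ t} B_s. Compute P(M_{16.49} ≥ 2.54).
P(M_{16.49} ≥ 2.54) = 2·P(B_{16.49} ≥ 2.54) = 2(1 − Φ(2.54/√16.49)) ≈ 0.5316

By the reflection principle for Brownian motion, P(M_t ≥ a) = 2 · P(B_t ≥ a) for a ≥ 0. Since B_t ~ N(0, t), P(B_t ≥ 2.54) = 1 − Φ(2.54/√t) = 1 − Φ(2.54/√16.49) = 1 − Φ(0.6255). So
  P(M_{16.49} ≥ 2.54) = 2(1 − Φ(0.6255)) ≈ 0.5316.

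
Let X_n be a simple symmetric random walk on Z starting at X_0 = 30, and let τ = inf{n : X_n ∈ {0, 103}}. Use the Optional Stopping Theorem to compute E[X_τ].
E[X_τ] = 30

X_n is a martingale and τ is a bounded-mean stopping time (indeed τ is finite a.s. with bounded expectation since the walk is in a bounded region). By the OST, E[X_τ] = E[X_0] = 30. Equivalently: E[X_τ] = 103 · P(hit 103 first) + 0 · P(hit 0 first) = 103 · (30/103) = 30.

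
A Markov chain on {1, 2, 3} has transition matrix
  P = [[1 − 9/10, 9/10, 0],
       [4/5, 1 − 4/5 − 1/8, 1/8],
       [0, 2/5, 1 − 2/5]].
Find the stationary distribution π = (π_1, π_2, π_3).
π = (128/317, 144/317, 45/317)

This is a birth-death chain on three states, which satisfies detailed balance: π_1 · P_{12} = π_2 · P_{21} and π_2 · P_{23} = π_3 · P_{32}.
From π_1 · 9/10 = π_2 · 4/5: π_2/π_1 = (9/10)/(4/5) = 9/8.
From π_2 · 1/8 = π_3 · 2/5: π_3/π_2 = (1/8)/(2/5) = 5/16.
Take π_1 proportional to 1; then unnormalized π = (1, 9/8, 45/128). Normalize by dividing by the sum 317/128:
  π = (128/317, 144/317, 45/317).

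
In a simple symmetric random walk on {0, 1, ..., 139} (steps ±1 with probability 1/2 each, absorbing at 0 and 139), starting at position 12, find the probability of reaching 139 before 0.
P(hit 139 before 0) = 12/139

Let u_k = P(hit 139 before 0 | start at k). Then u_0 = 0, u_139 = 1, and u_k = u_{k-1}/2 + u_{k+1}/2 for 1 ≤ k ≤ 138. This harmonic recurrence is solved by u_k = k/139, giving u_12 = 12/139.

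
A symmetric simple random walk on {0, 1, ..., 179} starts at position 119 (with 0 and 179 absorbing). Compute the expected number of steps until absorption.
E[τ | X_0 = 119] = 7140

Let v_k = E[τ | X_0 = k]. Boundary: v_0 = v_179 = 0. Recurrence: v_k = 1 + (v_{k-1} + v_{k+1})/2 for 1 ≤ k ≤ 178. The particular solution to v_k − (v_{k-1} + v_{k+1})/2 = 1 is v_k = −k^2. Adding homogeneous solution A + B k and matching boundaries gives v_k = k (179 − k). Substituting k = 119: v_119 = 119 · 60 = 7140.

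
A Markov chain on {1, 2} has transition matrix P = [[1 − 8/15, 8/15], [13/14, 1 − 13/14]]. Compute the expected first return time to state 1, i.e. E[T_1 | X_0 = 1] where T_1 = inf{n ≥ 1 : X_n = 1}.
E[T_1 | X_0 = 1] = 1/π_1 = 307/195

For an irreducible recurrent Markov chain with stationary distribution π, E[T_i | X_0 = i] = 1/π_i (Kac's formula). Here π_1 = (13/14)/(8/15 + 13/14) = (13/14)/(307/210) = 195/307, so E[T_1 | X_0 = 1] = 1/π_1 = (8/15 + 13/14)/(13/14) = (307/210)/(13/14) = 307/195.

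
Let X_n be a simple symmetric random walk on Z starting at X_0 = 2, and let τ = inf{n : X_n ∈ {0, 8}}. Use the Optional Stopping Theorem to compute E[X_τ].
E[X_τ] = 2

X_n is a martingale and τ is a bounded-mean stopping time (indeed τ is finite a.s. with bounded expectation since the walk is in a bounded region). By the OST, E[X_τ] = E[X_0] = 2. Equivalently: E[X_τ] = 8 · P(hit 8 first) + 0 · P(hit 0 first) = 8 · (2/8) = 2.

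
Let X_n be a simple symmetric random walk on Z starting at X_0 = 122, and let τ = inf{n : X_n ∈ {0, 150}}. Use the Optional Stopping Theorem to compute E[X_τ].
E[X_τ] = 122

X_n is a martingale and τ is a bounded-mean stopping time (indeed τ is finite a.s. with bounded expectation since the walk is in a bounded region). By the OST, E[X_τ] = E[X_0] = 122. Equivalently: E[X_τ] = 150 · P(hit 150 first) + 0 · P(hit 0 first) = 150 · (122/150) = 122.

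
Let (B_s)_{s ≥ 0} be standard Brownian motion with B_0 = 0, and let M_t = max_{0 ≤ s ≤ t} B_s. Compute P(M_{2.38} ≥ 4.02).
P(M_{2.38} ≥ 4.02) = 2·P(B_{2.38} ≥ 4.02) = 2(1 − Φ(4.02/√2.38)) ≈ 0.0092

By the reflection principle for Brownian motion, P(M_t ≥ a) = 2 · P(B_t ≥ a) for a ≥ 0. Since B_t ~ N(0, t), P(B_t ≥ 4.02) = 1 − Φ(4.02/√t) = 1 − Φ(4.02/√2.38) = 1 − Φ(2.6058). So
  P(M_{2.38} ≥ 4.02) = 2(1 − Φ(2.6058)) ≈ 0.0092.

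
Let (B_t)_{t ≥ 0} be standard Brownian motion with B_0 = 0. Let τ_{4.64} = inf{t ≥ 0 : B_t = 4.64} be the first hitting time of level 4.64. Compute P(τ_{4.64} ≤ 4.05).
P(τ_{4.64} ≤ 4.05) = 2(1 − Φ(4.64/√4.05)) = 2(1 − Φ(2.3056)) ≈ 0.0211

By the reflection principle for standard BM, P(τ_b ≤ t) = 2 · P(B_t ≥ b). Since B_t ~ N(0, t), P(B_t ≥ 4.64) = 1 − Φ(4.64/√t) = 1 − Φ(4.64/√4.05) = 1 − Φ(2.3056) ≈ 0.01057. Doubling: P(τ_{4.64} ≤ 4.05) ≈ 2 · 0.01057 = 0.02114 ≈ 0.0211.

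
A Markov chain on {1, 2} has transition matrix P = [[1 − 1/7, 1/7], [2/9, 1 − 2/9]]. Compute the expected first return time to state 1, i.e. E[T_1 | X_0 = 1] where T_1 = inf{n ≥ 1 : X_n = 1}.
E[T_1 | X_0 = 1] = 1/π_1 = 23/14

For an irreducible recurrent Markov chain with stationary distribution π, E[T_i | X_0 = i] = 1/π_i (Kac's formula). Here π_1 = (2/9)/(1/7 + 2/9) = (2/9)/(23/63) = 14/23, so E[T_1 | X_0 = 1] = 1/π_1 = (1/7 + 2/9)/(2/9) = (23/63)/(2/9) = 23/14.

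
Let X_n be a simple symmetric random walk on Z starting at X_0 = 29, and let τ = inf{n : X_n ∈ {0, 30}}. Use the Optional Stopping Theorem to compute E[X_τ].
E[X_τ] = 29

X_n is a martingale and τ is a bounded-mean stopping time (indeed τ is finite a.s. with bounded expectation since the walk is in a bounded region). By the OST, E[X_τ] = E[X_0] = 29. Equivalently: E[X_τ] = 30 · P(hit 30 first) + 0 · P(hit 0 first) = 30 · (29/30) = 29.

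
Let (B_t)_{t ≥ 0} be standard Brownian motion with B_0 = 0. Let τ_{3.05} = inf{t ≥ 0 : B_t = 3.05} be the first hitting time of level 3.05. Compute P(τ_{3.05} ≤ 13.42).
P(τ_{3.05} ≤ 13.42) = 2(1 − Φ(3.05/√13.42)) = 2(1 − Φ(0.8326)) ≈ 0.4051

By the reflection principle for standard BM, P(τ_b ≤ t) = 2 · P(B_t ≥ b). Since B_t ~ N(0, t), P(B_t ≥ 3.05) = 1 − Φ(3.05/√t) = 1 − Φ(3.05/√13.42) = 1 − Φ(0.8326) ≈ 0.20254. Doubling: P(τ_{3.05} ≤ 13.42) ≈ 2 · 0.20254 = 0.40508 ≈ 0.4051.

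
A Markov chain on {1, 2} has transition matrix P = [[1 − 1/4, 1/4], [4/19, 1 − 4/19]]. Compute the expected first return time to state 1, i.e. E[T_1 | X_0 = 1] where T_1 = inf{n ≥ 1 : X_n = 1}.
E[T_1 | X_0 = 1] = 1/π_1 = 35/16

For an irreducible recurrent Markov chain with stationary distribution π, E[T_i | X_0 = i] = 1/π_i (Kac's formula). Here π_1 = (4/19)/(1/4 + 4/19) = (4/19)/(35/76) = 16/35, so E[T_1 | X_0 = 1] = 1/π_1 = (1/4 + 4/19)/(4/19) = (35/76)/(4/19) = 35/16.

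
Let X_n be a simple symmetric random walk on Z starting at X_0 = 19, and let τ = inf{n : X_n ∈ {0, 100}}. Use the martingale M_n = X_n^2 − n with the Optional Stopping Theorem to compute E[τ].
E[τ] = 1539

M_n = X_n^2 − n is a martingale (since E[X_{n+1}^2 | F_n] = X_n^2 + 1). By OST (τ has finite mean in a bounded region), E[M_τ] = E[M_0] = X_0^2 − 0 = 19^2 = 361. Also E[M_τ] = E[X_τ^2] − E[τ]. The walk exits at 0 or 100, with P(hit 100 first) = 19/100, so E[X_τ^2] = 100^2 · 19/100 + 0 = 1900. Thus E[τ] = E[X_τ^2] − E[M_τ] = 1900 − 361 = 1539 = 19(100 − 19) = 1539.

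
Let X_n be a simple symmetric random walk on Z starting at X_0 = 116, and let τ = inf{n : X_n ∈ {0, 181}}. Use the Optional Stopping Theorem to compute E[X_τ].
E[X_τ] = 116

X_n is a martingale and τ is a bounded-mean stopping time (indeed τ is finite a.s. with bounded expectation since the walk is in a bounded region). By the OST, E[X_τ] = E[X_0] = 116. Equivalently: E[X_τ] = 181 · P(hit 181 first) + 0 · P(hit 0 first) = 181 · (116/181) = 116.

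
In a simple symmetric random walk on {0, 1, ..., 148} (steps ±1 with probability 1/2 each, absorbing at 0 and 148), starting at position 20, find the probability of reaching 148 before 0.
P(hit 148 before 0) = 20/148 = 5/37

Let u_k = P(hit 148 before 0 | start at k). Then u_0 = 0, u_148 = 1, and u_k = u_{k-1}/2 + u_{k+1}/2 for 1 ≤ k ≤ 147. This harmonic recurrence is solved by u_k = k/148, giving u_20 = 20/148 = 5/37.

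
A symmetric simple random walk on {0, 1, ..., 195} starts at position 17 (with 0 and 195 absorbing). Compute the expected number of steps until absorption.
E[τ | X_0 = 17] = 3026

Let v_k = E[τ | X_0 = k]. Boundary: v_0 = v_195 = 0. Recurrence: v_k = 1 + (v_{k-1} + v_{k+1})/2 for 1 ≤ k ≤ 194. The particular solution to v_k − (v_{k-1} + v_{k+1})/2 = 1 is v_k = −k^2. Adding homogeneous solution A + B k and matching boundaries gives v_k = k (195 − k). Substituting k = 17: v_17 = 17 · 178 = 3026.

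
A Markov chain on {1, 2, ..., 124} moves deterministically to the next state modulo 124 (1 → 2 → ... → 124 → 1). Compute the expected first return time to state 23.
E[T_23 | X_0 = 23] = 124

The chain cycles deterministically, so starting at state 23 it returns in exactly 124 steps. Equivalently, the stationary distribution is uniform π_j = 1/124 for every state j, so by Kac's formula E[T_23] = 1/π_23 = 124.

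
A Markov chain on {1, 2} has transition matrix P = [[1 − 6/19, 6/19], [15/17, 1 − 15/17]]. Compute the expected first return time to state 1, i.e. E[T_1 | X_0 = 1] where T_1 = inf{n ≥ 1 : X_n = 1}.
E[T_1 | X_0 = 1] = 1/π_1 = 129/95

For an irreducible recurrent Markov chain with stationary distribution π, E[T_i | X_0 = i] = 1/π_i (Kac's formula). Here π_1 = (15/17)/(6/19 + 15/17) = (15/17)/(387/323) = 95/129, so E[T_1 | X_0 = 1] = 1/π_1 = (6/19 + 15/17)/(15/17) = (387/323)/(15/17) = 129/95.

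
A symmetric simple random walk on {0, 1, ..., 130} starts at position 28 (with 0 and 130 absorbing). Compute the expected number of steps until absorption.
E[τ | X_0 = 28] = 2856

Let v_k = E[τ | X_0 = k]. Boundary: v_0 = v_130 = 0. Recurrence: v_k = 1 + (v_{k-1} + v_{k+1})/2 for 1 ≤ k ≤ 129. The particular solution to v_k − (v_{k-1} + v_{k+1})/2 = 1 is v_k = −k^2. Adding homogeneous solution A + B k and matching boundaries gives v_k = k (130 − k). Substituting k = 28: v_28 = 28 · 102 = 2856.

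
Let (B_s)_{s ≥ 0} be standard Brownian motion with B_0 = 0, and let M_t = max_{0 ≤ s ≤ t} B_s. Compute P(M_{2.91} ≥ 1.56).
P(M_{2.91} ≥ 1.56) = 2·P(B_{2.91} ≥ 1.56) = 2(1 − Φ(1.56/√2.91)) ≈ 0.3605

By the reflection principle for Brownian motion, P(M_t ≥ a) = 2 · P(B_t ≥ a) for a ≥ 0. Since B_t ~ N(0, t), P(B_t ≥ 1.56) = 1 − Φ(1.56/√t) = 1 − Φ(1.56/√2.91) = 1 − Φ(0.9145). So
  P(M_{2.91} ≥ 1.56) = 2(1 − Φ(0.9145)) ≈ 0.3605.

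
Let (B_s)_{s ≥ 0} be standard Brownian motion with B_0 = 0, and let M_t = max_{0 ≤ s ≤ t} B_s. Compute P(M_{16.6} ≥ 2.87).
P(M_{16.6} ≥ 2.87) = 2·P(B_{16.6} ≥ 2.87) = 2(1 − Φ(2.87/√16.6)) ≈ 0.4812

By the reflection principle for Brownian motion, P(M_t ≥ a) = 2 · P(B_t ≥ a) for a ≥ 0. Since B_t ~ N(0, t), P(B_t ≥ 2.87) = 1 − Φ(2.87/√t) = 1 − Φ(2.87/√16.6) = 1 − Φ(0.7044). So
  P(M_{16.6} ≥ 2.87) = 2(1 − Φ(0.7044)) ≈ 0.4812.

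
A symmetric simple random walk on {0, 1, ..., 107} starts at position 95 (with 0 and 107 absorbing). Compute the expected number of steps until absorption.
E[τ | X_0 = 95] = 1140

Let v_k = E[τ | X_0 = k]. Boundary: v_0 = v_107 = 0. Recurrence: v_k = 1 + (v_{k-1} + v_{k+1})/2 for 1 ≤ k ≤ 106. The particular solution to v_k − (v_{k-1} + v_{k+1})/2 = 1 is v_k = −k^2. Adding homogeneous solution A + B k and matching boundaries gives v_k = k (107 − k). Substituting k = 95: v_95 = 95 · 12 = 1140.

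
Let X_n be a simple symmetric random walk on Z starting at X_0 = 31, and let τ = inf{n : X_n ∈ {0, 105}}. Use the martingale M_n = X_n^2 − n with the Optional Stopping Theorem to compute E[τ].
E[τ] = 2294

M_n = X_n^2 − n is a martingale (since E[X_{n+1}^2 | F_n] = X_n^2 + 1). By OST (τ has finite mean in a bounded region), E[M_τ] = E[M_0] = X_0^2 − 0 = 31^2 = 961. Also E[M_τ] = E[X_τ^2] − E[τ]. The walk exits at 0 or 105, with P(hit 105 first) = 31/105, so E[X_τ^2] = 105^2 · 31/105 + 0 = 3255. Thus E[τ] = E[X_τ^2] − E[M_τ] = 3255 − 961 = 2294 = 31(105 − 31) = 2294.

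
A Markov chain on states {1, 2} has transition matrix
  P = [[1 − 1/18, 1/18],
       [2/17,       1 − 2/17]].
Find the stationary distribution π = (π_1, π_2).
π_1 = 36/53, π_2 = 17/53

Solve πP = π with π_1 + π_2 = 1. From πP = π: π_1 · (1 − 1/18) + π_2 · 2/17 = π_1 ⇒ π_2 · 2/17 = π_1 · 1/18 ⇒ π_2/π_1 = (1/18)/(2/17) = 17/36. Together with π_1 + π_2 = 1:
  π_1 = (2/17)/(1/18 + 2/17) = (2/17)/(53/306) = 36/53,
  π_2 = (1/18)/(1/18 + 2/17) = (1/18)/(53/306) = 17/53.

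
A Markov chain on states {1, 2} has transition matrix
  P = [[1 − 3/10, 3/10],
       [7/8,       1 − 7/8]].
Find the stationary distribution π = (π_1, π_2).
π_1 = 35/47, π_2 = 12/47

Solve πP = π with π_1 + π_2 = 1. From πP = π: π_1 · (1 − 3/10) + π_2 · 7/8 = π_1 ⇒ π_2 · 7/8 = π_1 · 3/10 ⇒ π_2/π_1 = (3/10)/(7/8) = 12/35. Together with π_1 + π_2 = 1:
  π_1 = (7/8)/(3/10 + 7/8) = (7/8)/(47/40) = 35/47,
  π_2 = (3/10)/(3/10 + 7/8) = (3/10)/(47/40) = 12/47.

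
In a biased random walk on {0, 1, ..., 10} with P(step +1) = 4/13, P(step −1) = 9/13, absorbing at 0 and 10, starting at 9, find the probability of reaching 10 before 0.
P(hit 10 before 0) = (1 − (9/4)^9) / (1 − (9/4)^10) = 309726676/697147165

Let u_k denote P(reach 10 before 0 | start at k). Boundary: u_0 = 0, u_10 = 1. Recurrence: u_k = 4/13·u_{k+1} + 9/13·u_{k-1} for 1 ≤ k ≤ 9. Try u_k = A + B·r^k with r = q/p = (9/13)/(4/13) = 9/4. Substitution satisfies the recurrence; boundary conditions give:
  u_k = (1 − r^k) / (1 − r^N) = (1 − (9/4)^9) / (1 − (9/4)^10) = 309726676/697147165.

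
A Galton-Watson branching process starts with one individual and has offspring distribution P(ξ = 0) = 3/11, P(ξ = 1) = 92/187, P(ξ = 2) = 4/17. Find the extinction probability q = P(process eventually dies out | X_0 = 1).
q = 1

Mean offspring μ = 0·3/11 + 1·92/187 + 2·4/17 = 180/187 ≤ 1. For μ ≤ 1 with offspring not concentrated at 1, the Galton-Watson process goes extinct almost surely, so q = 1.
(Algebraic check: The pgf is f(s) = 3/11 + 92/187·s + 4/17·s². The extinction probability q is the smallest fixed point of f in [0, 1]. Setting s = f(s):
  4/17·s² + (92/187 − 1)·s + 3/11 = 0
  4/17·s² − (3/11 + 4/17)·s + 3/11 = 0
which factors as (s − 1)·(4/17·s − 3/11) = 0, giving roots s = 1 and s = (3/11)/(4/17) = 51/44. Since 51/44 ≥ 1, the smallest root in [0, 1] is s = 1.)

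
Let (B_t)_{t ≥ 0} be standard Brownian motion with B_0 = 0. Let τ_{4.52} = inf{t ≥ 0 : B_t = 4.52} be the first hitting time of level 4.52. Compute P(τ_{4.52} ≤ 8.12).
P(τ_{4.52} ≤ 8.12) = 2(1 − Φ(4.52/√8.12)) = 2(1 − Φ(1.5862)) ≈ 0.1127

By the reflection principle for standard BM, P(τ_b ≤ t) = 2 · P(B_t ≥ b). Since B_t ~ N(0, t), P(B_t ≥ 4.52) = 1 − Φ(4.52/√t) = 1 − Φ(4.52/√8.12) = 1 − Φ(1.5862) ≈ 0.05635. Doubling: P(τ_{4.52} ≤ 8.12) ≈ 2 · 0.05635 = 0.11270 ≈ 0.1127.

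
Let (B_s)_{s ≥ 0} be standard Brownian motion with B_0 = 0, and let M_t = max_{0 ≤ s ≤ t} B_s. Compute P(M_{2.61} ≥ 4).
P(M_{2.61} ≥ 4) = 2·P(B_{2.61} ≥ 4) = 2(1 − Φ(4/√2.61)) ≈ 0.0133

By the reflection principle for Brownian motion, P(M_t ≥ a) = 2 · P(B_t ≥ a) for a ≥ 0. Since B_t ~ N(0, t), P(B_t ≥ 4) = 1 − Φ(4/√t) = 1 − Φ(4/√2.61) = 1 − Φ(2.4759). So
  P(M_{2.61} ≥ 4) = 2(1 − Φ(2.4759)) ≈ 0.0133.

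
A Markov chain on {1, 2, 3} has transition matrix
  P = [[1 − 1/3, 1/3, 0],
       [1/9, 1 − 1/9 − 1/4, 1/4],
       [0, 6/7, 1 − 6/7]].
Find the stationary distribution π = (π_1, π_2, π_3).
π = (8/39, 8/13, 7/39)

This is a birth-death chain on three states, which satisfies detailed balance: π_1 · P_{12} = π_2 · P_{21} and π_2 · P_{23} = π_3 · P_{32}.
From π_1 · 1/3 = π_2 · 1/9: π_2/π_1 = (1/3)/(1/9) = 3.
From π_2 · 1/4 = π_3 · 6/7: π_3/π_2 = (1/4)/(6/7) = 7/24.
Take π_1 proportional to 1; then unnormalized π = (1, 3, 7/8). Normalize by dividing by the sum 39/8:
  π = (8/39, 8/13, 7/39).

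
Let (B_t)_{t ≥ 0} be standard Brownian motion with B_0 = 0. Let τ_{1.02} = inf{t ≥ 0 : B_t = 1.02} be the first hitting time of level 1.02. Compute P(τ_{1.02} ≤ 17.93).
P(τ_{1.02} ≤ 17.93) = 2(1 − Φ(1.02/√17.93)) = 2(1 − Φ(0.2409)) ≈ 0.8096

By the reflection principle for standard BM, P(τ_b ≤ t) = 2 · P(B_t ≥ b). Since B_t ~ N(0, t), P(B_t ≥ 1.02) = 1 − Φ(1.02/√t) = 1 − Φ(1.02/√17.93) = 1 − Φ(0.2409) ≈ 0.40482. Doubling: P(τ_{1.02} ≤ 17.93) ≈ 2 · 0.40482 = 0.80964 ≈ 0.8096.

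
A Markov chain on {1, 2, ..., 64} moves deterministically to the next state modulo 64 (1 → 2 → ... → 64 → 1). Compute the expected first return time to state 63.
E[T_63 | X_0 = 63] = 64

The chain cycles deterministically, so starting at state 63 it returns in exactly 64 steps. Equivalently, the stationary distribution is uniform π_j = 1/64 for every state j, so by Kac's formula E[T_63] = 1/π_63 = 64.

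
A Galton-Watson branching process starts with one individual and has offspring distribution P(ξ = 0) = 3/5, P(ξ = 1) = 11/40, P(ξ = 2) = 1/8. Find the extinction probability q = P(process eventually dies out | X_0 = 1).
q = 1

Mean offspring μ = 0·3/5 + 1·11/40 + 2·1/8 = 21/40 ≤ 1. For μ ≤ 1 with offspring not concentrated at 1, the Galton-Watson process goes extinct almost surely, so q = 1.
(Algebraic check: The pgf is f(s) = 3/5 + 11/40·s + 1/8·s². The extinction probability q is the smallest fixed point of f in [0, 1]. Setting s = f(s):
  1/8·s² + (11/40 − 1)·s + 3/5 = 0
  1/8·s² − (3/5 + 1/8)·s + 3/5 = 0
which factors as (s − 1)·(1/8·s − 3/5) = 0, giving roots s = 1 and s = (3/5)/(1/8) = 24/5. Since 24/5 ≥ 1, the smallest root in [0, 1] is s = 1.)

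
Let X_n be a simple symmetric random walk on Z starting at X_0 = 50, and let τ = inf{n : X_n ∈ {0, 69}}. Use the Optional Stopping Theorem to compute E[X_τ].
E[X_τ] = 50

X_n is a martingale and τ is a bounded-mean stopping time (indeed τ is finite a.s. with bounded expectation since the walk is in a bounded region). By the OST, E[X_τ] = E[X_0] = 50. Equivalently: E[X_τ] = 69 · P(hit 69 first) + 0 · P(hit 0 first) = 69 · (50/69) = 50.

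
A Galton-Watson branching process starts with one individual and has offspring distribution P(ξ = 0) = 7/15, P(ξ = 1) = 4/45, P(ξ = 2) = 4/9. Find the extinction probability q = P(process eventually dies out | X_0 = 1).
q = 1

Mean offspring μ = 0·7/15 + 1·4/45 + 2·4/9 = 44/45 ≤ 1. For μ ≤ 1 with offspring not concentrated at 1, the Galton-Watson process goes extinct almost surely, so q = 1.
(Algebraic check: The pgf is f(s) = 7/15 + 4/45·s + 4/9·s². The extinction probability q is the smallest fixed point of f in [0, 1]. Setting s = f(s):
  4/9·s² + (4/45 − 1)·s + 7/15 = 0
  4/9·s² − (7/15 + 4/9)·s + 7/15 = 0
which factors as (s − 1)·(4/9·s − 7/15) = 0, giving roots s = 1 and s = (7/15)/(4/9) = 21/20. Since 21/20 ≥ 1, the smallest root in [0, 1] is s = 1.)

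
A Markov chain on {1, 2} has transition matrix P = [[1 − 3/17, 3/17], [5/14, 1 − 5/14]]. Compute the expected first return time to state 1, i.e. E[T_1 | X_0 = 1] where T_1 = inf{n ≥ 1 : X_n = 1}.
E[T_1 | X_0 = 1] = 1/π_1 = 127/85

For an irreducible recurrent Markov chain with stationary distribution π, E[T_i | X_0 = i] = 1/π_i (Kac's formula). Here π_1 = (5/14)/(3/17 + 5/14) = (5/14)/(127/238) = 85/127, so E[T_1 | X_0 = 1] = 1/π_1 = (3/17 + 5/14)/(5/14) = (127/238)/(5/14) = 127/85.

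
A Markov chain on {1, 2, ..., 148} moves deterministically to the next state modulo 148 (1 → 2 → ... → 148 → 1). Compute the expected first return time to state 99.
E[T_99 | X_0 = 99] = 148

The chain cycles deterministically, so starting at state 99 it returns in exactly 148 steps. Equivalently, the stationary distribution is uniform π_j = 1/148 for every state j, so by Kac's formula E[T_99] = 1/π_99 = 148.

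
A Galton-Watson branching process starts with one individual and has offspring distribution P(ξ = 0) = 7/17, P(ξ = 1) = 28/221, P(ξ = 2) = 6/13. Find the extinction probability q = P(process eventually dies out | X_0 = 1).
q = 91/102

The pgf is f(s) = 7/17 + 28/221·s + 6/13·s². The extinction probability q is the smallest fixed point of f in [0, 1]. Setting s = f(s):
  6/13·s² + (28/221 − 1)·s + 7/17 = 0
  6/13·s² − (7/17 + 6/13)·s + 7/17 = 0
which factors as (s − 1)·(6/13·s − 7/17) = 0, giving roots s = 1 and s = (7/17)/(6/13) = 91/102.
Mean offspring μ = 28/221 + 2·6/13 = 232/221 > 1 (supercritical), so q < 1. The extinction probability is the smaller root: q = (7/17)/(6/13) = 91/102.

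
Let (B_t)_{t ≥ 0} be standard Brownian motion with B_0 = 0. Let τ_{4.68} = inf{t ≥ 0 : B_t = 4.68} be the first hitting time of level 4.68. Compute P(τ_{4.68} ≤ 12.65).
P(τ_{4.68} ≤ 12.65) = 2(1 − Φ(4.68/√12.65)) = 2(1 − Φ(1.3158)) ≈ 0.1882

By the reflection principle for standard BM, P(τ_b ≤ t) = 2 · P(B_t ≥ b). Since B_t ~ N(0, t), P(B_t ≥ 4.68) = 1 − Φ(4.68/√t) = 1 − Φ(4.68/√12.65) = 1 − Φ(1.3158) ≈ 0.09412. Doubling: P(τ_{4.68} ≤ 12.65) ≈ 2 · 0.09412 = 0.18824 ≈ 0.1882.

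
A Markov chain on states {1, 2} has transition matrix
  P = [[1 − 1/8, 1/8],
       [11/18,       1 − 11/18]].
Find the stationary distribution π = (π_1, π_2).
π_1 = 44/53, π_2 = 9/53

Solve πP = π with π_1 + π_2 = 1. From πP = π: π_1 · (1 − 1/8) + π_2 · 11/18 = π_1 ⇒ π_2 · 11/18 = π_1 · 1/8 ⇒ π_2/π_1 = (1/8)/(11/18) = 9/44. Together with π_1 + π_2 = 1:
  π_1 = (11/18)/(1/8 + 11/18) = (11/18)/(53/72) = 44/53,
  π_2 = (1/8)/(1/8 + 11/18) = (1/8)/(53/72) = 9/53.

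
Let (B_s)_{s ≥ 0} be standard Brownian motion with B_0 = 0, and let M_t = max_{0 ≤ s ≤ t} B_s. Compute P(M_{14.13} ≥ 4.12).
P(M_{14.13} ≥ 4.12) = 2·P(B_{14.13} ≥ 4.12) = 2(1 − Φ(4.12/√14.13)) ≈ 0.2731

By the reflection principle for Brownian motion, P(M_t ≥ a) = 2 · P(B_t ≥ a) for a ≥ 0. Since B_t ~ N(0, t), P(B_t ≥ 4.12) = 1 − Φ(4.12/√t) = 1 − Φ(4.12/√14.13) = 1 − Φ(1.0960). So
  P(M_{14.13} ≥ 4.12) = 2(1 − Φ(1.0960)) ≈ 0.2731.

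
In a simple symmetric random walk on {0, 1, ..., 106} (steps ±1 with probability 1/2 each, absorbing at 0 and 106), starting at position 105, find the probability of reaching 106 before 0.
P(hit 106 before 0) = 105/106

Let u_k = P(hit 106 before 0 | start at k). Then u_0 = 0, u_106 = 1, and u_k = u_{k-1}/2 + u_{k+1}/2 for 1 ≤ k ≤ 105. This harmonic recurrence is solved by u_k = k/106, giving u_105 = 105/106.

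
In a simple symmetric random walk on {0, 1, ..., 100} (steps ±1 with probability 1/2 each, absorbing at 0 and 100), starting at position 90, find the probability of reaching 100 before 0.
P(hit 100 before 0) = 90/100 = 9/10

Let u_k = P(hit 100 before 0 | start at k). Then u_0 = 0, u_100 = 1, and u_k = u_{k-1}/2 + u_{k+1}/2 for 1 ≤ k ≤ 99. This harmonic recurrence is solved by u_k = k/100, giving u_90 = 90/100 = 9/10.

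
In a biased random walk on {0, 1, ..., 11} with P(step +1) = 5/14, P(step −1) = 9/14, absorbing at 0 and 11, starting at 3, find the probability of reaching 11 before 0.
P(hit 11 before 0) = (1 − (9/5)^3) / (1 − (9/5)^11) = 58984375/7833057871

Let u_k denote P(reach 11 before 0 | start at k). Boundary: u_0 = 0, u_11 = 1. Recurrence: u_k = 5/14·u_{k+1} + 9/14·u_{k-1} for 1 ≤ k ≤ 10. Try u_k = A + B·r^k with r = q/p = (9/14)/(5/14) = 9/5. Substitution satisfies the recurrence; boundary conditions give:
  u_k = (1 − r^k) / (1 − r^N) = (1 − (9/5)^3) / (1 − (9/5)^11) = 58984375/7833057871.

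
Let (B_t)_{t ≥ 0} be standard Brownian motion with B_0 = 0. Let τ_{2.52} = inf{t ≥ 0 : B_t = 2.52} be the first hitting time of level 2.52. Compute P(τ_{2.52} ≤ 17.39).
P(τ_{2.52} ≤ 17.39) = 2(1 − Φ(2.52/√17.39)) = 2(1 − Φ(0.6043)) ≈ 0.5456

By the reflection principle for standard BM, P(τ_b ≤ t) = 2 · P(B_t ≥ b). Since B_t ~ N(0, t), P(B_t ≥ 2.52) = 1 − Φ(2.52/√t) = 1 − Φ(2.52/√17.39) = 1 − Φ(0.6043) ≈ 0.27282. Doubling: P(τ_{2.52} ≤ 17.39) ≈ 2 · 0.27282 = 0.54564 ≈ 0.5456.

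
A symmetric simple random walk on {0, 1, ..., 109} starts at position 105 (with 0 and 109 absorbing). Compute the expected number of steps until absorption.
E[τ | X_0 = 105] = 420

Let v_k = E[τ | X_0 = k]. Boundary: v_0 = v_109 = 0. Recurrence: v_k = 1 + (v_{k-1} + v_{k+1})/2 for 1 ≤ k ≤ 108. The particular solution to v_k − (v_{k-1} + v_{k+1})/2 = 1 is v_k = −k^2. Adding homogeneous solution A + B k and matching boundaries gives v_k = k (109 − k). Substituting k = 105: v_105 = 105 · 4 = 420.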